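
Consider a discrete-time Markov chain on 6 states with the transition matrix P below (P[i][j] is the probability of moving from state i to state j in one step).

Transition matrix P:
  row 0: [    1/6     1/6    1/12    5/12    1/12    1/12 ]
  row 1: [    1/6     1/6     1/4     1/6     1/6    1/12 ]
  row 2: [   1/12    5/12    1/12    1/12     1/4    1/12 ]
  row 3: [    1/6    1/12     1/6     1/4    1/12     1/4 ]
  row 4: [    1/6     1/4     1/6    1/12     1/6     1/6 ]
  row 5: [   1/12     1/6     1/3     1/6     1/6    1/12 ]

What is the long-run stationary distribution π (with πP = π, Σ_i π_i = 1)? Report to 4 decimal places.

Balance equations π_j = Σ_i π_i·P[i][j]:
  π_0 = 1/6·π_0 + 1/6·π_1 + 1/12·π_2 + 1/6·π_3 + 1/6·π_4 + 1/12·π_5
  π_1 = 1/6·π_0 + 1/6·π_1 + 5/12·π_2 + 1/12·π_3 + 1/4·π_4 + 1/6·π_5
  π_2 = 1/12·π_0 + 1/4·π_1 + 1/12·π_2 + 1/6·π_3 + 1/6·π_4 + 1/3·π_5
  π_3 = 5/12·π_0 + 1/6·π_1 + 1/12·π_2 + 1/4·π_3 + 1/12·π_4 + 1/6·π_5
  π_4 = 1/12·π_0 + 1/6·π_1 + 1/4·π_2 + 1/12·π_3 + 1/6·π_4 + 1/6·π_5
  normalize: π_0 + π_1 + π_2 + π_3 + π_4 + π_5 = 1
Solving the linear system gives exactly π = [18461/130815, 10901/52326, 15583/87210, 49727/261630, 212/1377, 11149/87210].

π = [0.1411, 0.2083, 0.1787, 0.1901, 0.1540, 0.1278]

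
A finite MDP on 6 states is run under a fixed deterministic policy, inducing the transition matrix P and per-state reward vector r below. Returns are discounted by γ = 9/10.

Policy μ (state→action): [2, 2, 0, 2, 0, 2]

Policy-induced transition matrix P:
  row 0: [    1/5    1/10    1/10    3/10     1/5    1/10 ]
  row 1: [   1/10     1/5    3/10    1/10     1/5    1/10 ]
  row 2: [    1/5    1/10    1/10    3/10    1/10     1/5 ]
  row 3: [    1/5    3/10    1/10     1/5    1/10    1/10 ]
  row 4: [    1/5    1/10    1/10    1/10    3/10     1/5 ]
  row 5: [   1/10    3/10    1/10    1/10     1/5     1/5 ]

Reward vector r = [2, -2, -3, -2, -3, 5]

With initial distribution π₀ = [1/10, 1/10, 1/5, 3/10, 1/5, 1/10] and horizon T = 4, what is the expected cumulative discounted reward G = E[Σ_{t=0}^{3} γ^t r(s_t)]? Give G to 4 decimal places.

t=0: π = [0.1000, 0.1000, 0.2000, 0.3000, 0.2000, 0.1000], E[r] = -1.3000, γ^t·E[r] = -1.300000, running G = -1.300000
t=1: π = [0.1800, 0.1900, 0.1200, 0.1900, 0.1700, 0.1500], E[r] = -0.5200, γ^t·E[r] = -0.468000, running G = -1.768000
t=2: π = [0.1660, 0.1870, 0.1380, 0.1790, 0.1860, 0.1440], E[r] = -0.6520, γ^t·E[r] = -0.528120, running G = -2.296120
t=3: π = [0.1669, 0.1833, 0.1374, 0.1787, 0.1869, 0.1468], E[r] = -0.6291, γ^t·E[r] = -0.458614, running G = -2.754734

G = -2.7547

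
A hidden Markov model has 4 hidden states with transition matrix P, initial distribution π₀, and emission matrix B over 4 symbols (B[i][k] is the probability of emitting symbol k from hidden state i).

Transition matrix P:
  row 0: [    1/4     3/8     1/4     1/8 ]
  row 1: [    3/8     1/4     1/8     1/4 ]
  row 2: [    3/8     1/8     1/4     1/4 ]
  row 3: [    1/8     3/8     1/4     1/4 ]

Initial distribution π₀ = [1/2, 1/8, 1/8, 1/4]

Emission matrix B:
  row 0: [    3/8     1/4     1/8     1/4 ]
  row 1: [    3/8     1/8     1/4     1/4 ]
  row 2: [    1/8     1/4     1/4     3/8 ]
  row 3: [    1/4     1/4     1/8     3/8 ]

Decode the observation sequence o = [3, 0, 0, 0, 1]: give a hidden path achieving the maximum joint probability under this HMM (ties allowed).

path = [0, 1, 0, 1, 0]

t=0: δ = [1.250e-01, 3.125e-02, 4.688e-02, 9.375e-02]  (obs o_0=3)
t=1: δ = [1.172e-02, 1.758e-02, 3.906e-03, 5.859e-03]  ψ = [0, 0, 0, 3]  (obs o_1=0)
t=2: δ = [2.472e-03, 1.648e-03, 3.662e-04, 1.099e-03]  ψ = [1, 0, 0, 1]  (obs o_2=0)
t=3: δ = [2.317e-04, 3.476e-04, 7.725e-05, 1.030e-04]  ψ = [0, 0, 0, 1]  (obs o_3=0)
t=4: δ = [3.259e-05, 1.086e-05, 1.448e-05, 2.173e-05]  ψ = [1, 0, 0, 1]  (obs o_4=1)
backtrack: best end state = 0; path = [0, 1, 0, 1, 0]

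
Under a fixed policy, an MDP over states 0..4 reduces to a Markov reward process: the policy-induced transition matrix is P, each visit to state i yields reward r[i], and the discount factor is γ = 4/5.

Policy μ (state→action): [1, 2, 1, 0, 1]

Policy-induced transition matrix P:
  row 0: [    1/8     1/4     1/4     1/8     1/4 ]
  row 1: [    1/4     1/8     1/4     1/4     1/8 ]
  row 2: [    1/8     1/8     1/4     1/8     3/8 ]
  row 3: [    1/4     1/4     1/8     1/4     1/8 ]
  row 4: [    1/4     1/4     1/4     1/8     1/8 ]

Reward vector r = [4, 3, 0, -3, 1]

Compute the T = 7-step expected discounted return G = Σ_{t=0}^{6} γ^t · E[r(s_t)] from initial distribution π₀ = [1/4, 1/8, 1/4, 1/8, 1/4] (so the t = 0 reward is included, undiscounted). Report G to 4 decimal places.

t=0: π = [0.2500, 0.1250, 0.2500, 0.1250, 0.2500], E[r] = 1.2500, γ^t·E[r] = 1.250000, running G = 1.250000
t=1: π = [0.1875, 0.2031, 0.2344, 0.1563, 0.2188], E[r] = 1.1094, γ^t·E[r] = 0.887500, running G = 2.137500
t=2: π = [0.1973, 0.1953, 0.2305, 0.1699, 0.2070], E[r] = 1.0723, γ^t·E[r] = 0.686250, running G = 2.823750
t=3: π = [0.1965, 0.1968, 0.2288, 0.1707, 0.2073], E[r] = 1.0718, γ^t·E[r] = 0.548750, running G = 3.372500
t=4: π = [0.1968, 0.1968, 0.2287, 0.1709, 0.2068], E[r] = 1.0717, γ^t·E[r] = 0.438988, running G = 3.811488
t=5: π = [0.1968, 0.1968, 0.2286, 0.1710, 0.2068], E[r] = 1.0716, γ^t·E[r] = 0.351130, running G = 4.162618
t=6: π = [0.1968, 0.1968, 0.2286, 0.1710, 0.2068], E[r] = 1.0716, γ^t·E[r] = 0.280907, running G = 4.443525

G = 4.4435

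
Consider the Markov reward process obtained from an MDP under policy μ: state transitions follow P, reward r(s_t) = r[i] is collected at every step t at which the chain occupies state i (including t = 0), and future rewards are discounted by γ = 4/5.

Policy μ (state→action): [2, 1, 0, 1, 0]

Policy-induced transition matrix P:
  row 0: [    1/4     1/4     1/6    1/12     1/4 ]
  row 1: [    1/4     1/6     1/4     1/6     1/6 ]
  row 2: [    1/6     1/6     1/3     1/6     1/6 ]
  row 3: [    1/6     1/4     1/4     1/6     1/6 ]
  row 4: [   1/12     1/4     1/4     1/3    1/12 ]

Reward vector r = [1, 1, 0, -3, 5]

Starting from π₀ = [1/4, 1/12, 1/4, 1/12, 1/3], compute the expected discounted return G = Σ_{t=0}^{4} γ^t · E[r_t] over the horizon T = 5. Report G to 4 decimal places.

t=0: π = [0.2500, 0.0833, 0.2500, 0.0833, 0.3333], E[r] = 1.7500, γ^t·E[r] = 1.750000, running G = 1.750000
t=1: π = [0.1667, 0.2222, 0.2500, 0.2014, 0.1597], E[r] = 0.5833, γ^t·E[r] = 0.466667, running G = 2.216667
t=2: π = [0.1858, 0.2106, 0.2569, 0.1794, 0.1672], E[r] = 0.6944, γ^t·E[r] = 0.444444, running G = 2.661111
t=3: π = [0.1858, 0.2110, 0.2559, 0.1791, 0.1682], E[r] = 0.7007, γ^t·E[r] = 0.358741, running G = 3.019852
t=4: π = [0.1857, 0.2111, 0.2558, 0.1792, 0.1681], E[r] = 0.6998, γ^t·E[r] = 0.286632, running G = 3.306484

G = 3.3065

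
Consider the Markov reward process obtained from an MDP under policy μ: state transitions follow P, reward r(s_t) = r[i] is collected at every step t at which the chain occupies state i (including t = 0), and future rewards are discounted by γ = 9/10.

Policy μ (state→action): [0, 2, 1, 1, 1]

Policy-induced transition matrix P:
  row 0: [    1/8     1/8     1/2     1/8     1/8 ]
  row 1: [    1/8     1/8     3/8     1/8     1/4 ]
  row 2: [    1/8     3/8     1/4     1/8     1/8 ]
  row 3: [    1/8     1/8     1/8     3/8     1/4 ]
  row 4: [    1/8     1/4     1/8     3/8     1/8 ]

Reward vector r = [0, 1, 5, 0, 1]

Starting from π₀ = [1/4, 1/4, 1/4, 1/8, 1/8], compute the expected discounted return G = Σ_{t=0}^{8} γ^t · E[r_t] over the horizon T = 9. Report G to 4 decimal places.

G = 10.4944

t=0: π = [0.2500, 0.2500, 0.2500, 0.1250, 0.1250], E[r] = 1.6250, γ^t·E[r] = 1.625000, running G = 1.625000
t=1: π = [0.1250, 0.2031, 0.3125, 0.1875, 0.1719], E[r] = 1.9375, γ^t·E[r] = 1.743750, running G = 3.368750
t=2: π = [0.1250, 0.2246, 0.2617, 0.2148, 0.1738], E[r] = 1.7070, γ^t·E[r] = 1.382695, running G = 4.751445
t=3: π = [0.1250, 0.2122, 0.2607, 0.2222, 0.1799], E[r] = 1.6958, γ^t·E[r] = 1.236239, running G = 5.987684
t=4: π = [0.1250, 0.2127, 0.2575, 0.2255, 0.1793], E[r] = 1.6795, γ^t·E[r] = 1.101923, running G = 7.089607
t=5: π = [0.1250, 0.2118, 0.2572, 0.2262, 0.1798], E[r] = 1.6777, γ^t·E[r] = 0.990681, running G = 8.080288
t=6: π = [0.1250, 0.2118, 0.2570, 0.2265, 0.1797], E[r] = 1.6764, γ^t·E[r] = 0.890913, running G = 8.971201
t=7: π = [0.1250, 0.2117, 0.2569, 0.2266, 0.1798], E[r] = 1.6762, γ^t·E[r] = 0.801725, running G = 9.772925
t=8: π = [0.1250, 0.2117, 0.2569, 0.2266, 0.1798], E[r] = 1.6761, γ^t·E[r] = 0.721505, running G = 10.494430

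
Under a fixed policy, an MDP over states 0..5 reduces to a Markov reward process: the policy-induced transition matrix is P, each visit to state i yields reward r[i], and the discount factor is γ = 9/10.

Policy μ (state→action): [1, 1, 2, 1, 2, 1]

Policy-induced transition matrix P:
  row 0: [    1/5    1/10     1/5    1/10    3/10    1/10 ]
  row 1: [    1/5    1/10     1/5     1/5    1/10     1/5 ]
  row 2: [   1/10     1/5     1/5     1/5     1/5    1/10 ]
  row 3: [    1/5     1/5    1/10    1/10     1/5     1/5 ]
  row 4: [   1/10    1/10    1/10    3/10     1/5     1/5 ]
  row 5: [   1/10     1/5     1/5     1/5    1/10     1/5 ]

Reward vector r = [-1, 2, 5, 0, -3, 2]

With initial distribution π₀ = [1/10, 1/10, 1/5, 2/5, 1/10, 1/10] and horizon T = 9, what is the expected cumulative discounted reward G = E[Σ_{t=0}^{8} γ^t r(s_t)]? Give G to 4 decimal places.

G = 4.8447

t=0: π = [0.1000, 0.1000, 0.2000, 0.4000, 0.1000, 0.1000], E[r] = 1.0000, γ^t·E[r] = 1.000000, running G = 1.000000
t=1: π = [0.1600, 0.1700, 0.1500, 0.1600, 0.1900, 0.1700], E[r] = 0.7000, γ^t·E[r] = 0.630000, running G = 1.630000
t=2: π = [0.1490, 0.1480, 0.1650, 0.1870, 0.1820, 0.1690], E[r] = 0.7640, γ^t·E[r] = 0.618840, running G = 2.248840
t=3: π = [0.1484, 0.1521, 0.1631, 0.1846, 0.1832, 0.1686], E[r] = 0.7589, γ^t·E[r] = 0.553238, running G = 2.802078
t=4: π = [0.1485, 0.1516, 0.1632, 0.1850, 0.1828, 0.1689], E[r] = 0.7602, γ^t·E[r] = 0.498793, running G = 3.300872
t=5: π = [0.1485, 0.1517, 0.1632, 0.1849, 0.1828, 0.1688], E[r] = 0.7603, γ^t·E[r] = 0.448921, running G = 3.749793
t=6: π = [0.1485, 0.1517, 0.1632, 0.1849, 0.1828, 0.1688], E[r] = 0.7603, γ^t·E[r] = 0.404041, running G = 4.153834
t=7: π = [0.1485, 0.1517, 0.1632, 0.1849, 0.1828, 0.1688], E[r] = 0.7603, γ^t·E[r] = 0.363635, running G = 4.517469
t=8: π = [0.1485, 0.1517, 0.1632, 0.1849, 0.1828, 0.1688], E[r] = 0.7603, γ^t·E[r] = 0.327271, running G = 4.844740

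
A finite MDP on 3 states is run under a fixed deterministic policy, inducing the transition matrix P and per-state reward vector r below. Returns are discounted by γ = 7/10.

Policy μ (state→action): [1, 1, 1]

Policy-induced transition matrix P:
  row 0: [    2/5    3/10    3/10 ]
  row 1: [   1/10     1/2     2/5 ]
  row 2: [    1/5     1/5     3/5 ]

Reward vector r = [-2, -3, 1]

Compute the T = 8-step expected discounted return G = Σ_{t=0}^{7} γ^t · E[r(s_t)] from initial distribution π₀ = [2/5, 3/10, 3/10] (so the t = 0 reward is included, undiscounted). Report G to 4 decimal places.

t=0: π = [0.4000, 0.3000, 0.3000], E[r] = -1.4000, γ^t·E[r] = -1.400000, running G = -1.400000
t=1: π = [0.2500, 0.3300, 0.4200], E[r] = -1.0700, γ^t·E[r] = -0.749000, running G = -2.149000
t=2: π = [0.2170, 0.3240, 0.4590], E[r] = -0.9470, γ^t·E[r] = -0.464030, running G = -2.613030
t=3: π = [0.2110, 0.3189, 0.4701], E[r] = -0.9086, γ^t·E[r] = -0.311650, running G = -2.924680
t=4: π = [0.2103, 0.3168, 0.4729], E[r] = -0.8980, γ^t·E[r] = -0.215612, running G = -3.140292
t=5: π = [0.2104, 0.3161, 0.4736], E[r] = -0.8954, γ^t·E[r] = -0.150490, running G = -3.290782
t=6: π = [0.2105, 0.3159, 0.4737], E[r] = -0.8948, γ^t·E[r] = -0.105277, running G = -3.396060
t=7: π = [0.2105, 0.3158, 0.4737], E[r] = -0.8947, γ^t·E[r] = -0.073686, running G = -3.469745

G = -3.4697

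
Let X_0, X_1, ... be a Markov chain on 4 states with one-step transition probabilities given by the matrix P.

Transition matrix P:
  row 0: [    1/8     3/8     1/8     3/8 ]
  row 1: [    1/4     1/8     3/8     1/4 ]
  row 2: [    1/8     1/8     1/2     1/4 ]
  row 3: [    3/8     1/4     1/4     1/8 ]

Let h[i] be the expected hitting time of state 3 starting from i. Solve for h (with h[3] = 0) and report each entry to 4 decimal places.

First-step conditioning: h[3] = 0; for i ≠ 3, h[i] = 1 + Σ_k P[i][k]·h[k].
  h[0] = 1 + 1/8·h[0] + 3/8·h[1] + 1/8·h[2]
  h[1] = 1 + 1/4·h[0] + 1/8·h[1] + 3/8·h[2]
  h[2] = 1 + 1/8·h[0] + 1/8·h[1] + 1/2·h[2]
Solving the 3×3 linear system over states ≠ 3 gives exactly h = [432/133, 488/133, 496/133, 0] (h[3] = 0 is the target).

h = [3.2481, 3.6692, 3.7293, 0.0000]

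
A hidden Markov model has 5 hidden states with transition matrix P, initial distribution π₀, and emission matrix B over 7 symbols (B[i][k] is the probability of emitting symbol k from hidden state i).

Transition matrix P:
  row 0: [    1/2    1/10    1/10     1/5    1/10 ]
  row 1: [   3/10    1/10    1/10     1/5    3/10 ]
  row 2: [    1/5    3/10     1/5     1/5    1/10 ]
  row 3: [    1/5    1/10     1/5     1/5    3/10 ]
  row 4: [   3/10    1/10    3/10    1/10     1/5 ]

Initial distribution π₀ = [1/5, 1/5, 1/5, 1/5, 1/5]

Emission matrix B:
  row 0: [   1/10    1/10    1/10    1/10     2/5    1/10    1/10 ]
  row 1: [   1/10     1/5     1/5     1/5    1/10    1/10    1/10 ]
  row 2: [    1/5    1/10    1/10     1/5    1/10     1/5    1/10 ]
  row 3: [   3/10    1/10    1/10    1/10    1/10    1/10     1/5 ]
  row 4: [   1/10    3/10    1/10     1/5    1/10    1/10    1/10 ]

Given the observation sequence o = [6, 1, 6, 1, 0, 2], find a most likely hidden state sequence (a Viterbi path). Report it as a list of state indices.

t=0: δ = [2.000e-02, 2.000e-02, 2.000e-02, 4.000e-02, 2.000e-02]  (obs o_0=6)
t=1: δ = [1.000e-03, 1.200e-03, 8.000e-04, 8.000e-04, 3.600e-03]  ψ = [0, 2, 3, 3, 3]  (obs o_1=1)
t=2: δ = [1.080e-04, 3.600e-05, 1.080e-04, 7.200e-05, 7.200e-05]  ψ = [4, 4, 4, 4, 4]  (obs o_2=6)
t=3: δ = [5.400e-06, 6.480e-06, 2.160e-06, 2.160e-06, 6.480e-06]  ψ = [0, 2, 2, 0, 3]  (obs o_3=1)
t=4: δ = [2.700e-07, 6.480e-08, 3.888e-07, 3.888e-07, 1.944e-07]  ψ = [0, 1, 4, 1, 1]  (obs o_4=0)
t=5: δ = [1.350e-08, 2.333e-08, 7.776e-09, 7.776e-09, 1.166e-08]  ψ = [0, 2, 2, 2, 3]  (obs o_5=2)
backtrack: best end state = 1; path = [3, 4, 3, 4, 2, 1]

path = [3, 4, 3, 4, 2, 1]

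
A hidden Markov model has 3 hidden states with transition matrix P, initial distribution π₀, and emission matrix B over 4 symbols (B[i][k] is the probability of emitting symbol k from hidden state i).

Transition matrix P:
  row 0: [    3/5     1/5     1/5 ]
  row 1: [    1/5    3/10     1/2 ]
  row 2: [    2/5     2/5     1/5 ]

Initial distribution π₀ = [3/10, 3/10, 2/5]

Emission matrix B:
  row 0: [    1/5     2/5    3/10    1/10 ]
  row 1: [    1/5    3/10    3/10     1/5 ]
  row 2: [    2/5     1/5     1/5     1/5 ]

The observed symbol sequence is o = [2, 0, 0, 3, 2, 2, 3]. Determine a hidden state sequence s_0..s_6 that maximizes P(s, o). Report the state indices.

t=0: δ = [9.000e-02, 9.000e-02, 8.000e-02]  (obs o_0=2)
t=1: δ = [1.080e-02, 6.400e-03, 1.800e-02]  ψ = [0, 2, 1]  (obs o_1=0)
t=2: δ = [1.440e-03, 1.440e-03, 1.440e-03]  ψ = [2, 2, 2]  (obs o_2=0)
t=3: δ = [8.640e-05, 1.152e-04, 1.440e-04]  ψ = [0, 2, 1]  (obs o_3=3)
t=4: δ = [1.728e-05, 1.728e-05, 1.152e-05]  ψ = [2, 2, 1]  (obs o_4=2)
t=5: δ = [3.110e-06, 1.555e-06, 1.728e-06]  ψ = [0, 1, 1]  (obs o_5=2)
t=6: δ = [1.866e-07, 1.382e-07, 1.555e-07]  ψ = [0, 2, 1]  (obs o_6=3)
backtrack: best end state = 0; path = [1, 2, 1, 2, 0, 0, 0]

path = [1, 2, 1, 2, 0, 0, 0]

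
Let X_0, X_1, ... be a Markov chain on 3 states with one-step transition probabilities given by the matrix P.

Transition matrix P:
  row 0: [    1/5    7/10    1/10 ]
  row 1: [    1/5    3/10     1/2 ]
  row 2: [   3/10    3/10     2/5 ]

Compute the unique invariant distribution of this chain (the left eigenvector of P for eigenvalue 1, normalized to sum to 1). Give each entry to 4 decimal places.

Balance equations π_j = Σ_i π_i·P[i][j]:
  π_0 = 1/5·π_0 + 1/5·π_1 + 3/10·π_2
  π_1 = 7/10·π_0 + 3/10·π_1 + 3/10·π_2
  normalize: π_0 + π_1 + π_2 = 1
Solving the linear system gives exactly π = [9/38, 15/38, 7/19].

π = [0.2368, 0.3947, 0.3684]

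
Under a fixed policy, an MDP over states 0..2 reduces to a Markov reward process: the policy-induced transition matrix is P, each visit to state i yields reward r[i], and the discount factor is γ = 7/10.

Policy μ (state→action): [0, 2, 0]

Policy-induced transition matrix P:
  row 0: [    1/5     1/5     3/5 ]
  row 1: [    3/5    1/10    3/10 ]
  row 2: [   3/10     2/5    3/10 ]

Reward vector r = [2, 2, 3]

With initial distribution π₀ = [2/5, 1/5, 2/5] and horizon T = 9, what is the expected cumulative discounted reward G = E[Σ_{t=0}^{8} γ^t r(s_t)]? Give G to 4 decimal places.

G = 7.6923

t=0: π = [0.4000, 0.2000, 0.4000], E[r] = 2.4000, γ^t·E[r] = 2.400000, running G = 2.400000
t=1: π = [0.3200, 0.2600, 0.4200], E[r] = 2.4200, γ^t·E[r] = 1.694000, running G = 4.094000
t=2: π = [0.3460, 0.2580, 0.3960], E[r] = 2.3960, γ^t·E[r] = 1.174040, running G = 5.268040
t=3: π = [0.3428, 0.2534, 0.4038], E[r] = 2.4038, γ^t·E[r] = 0.824503, running G = 6.092543
t=4: π = [0.3417, 0.2554, 0.4028], E[r] = 2.4028, γ^t·E[r] = 0.576922, running G = 6.669465
t=5: π = [0.3425, 0.2550, 0.4025], E[r] = 2.4025, γ^t·E[r] = 0.403792, running G = 7.073257
t=6: π = [0.3423, 0.2550, 0.4027], E[r] = 2.4027, γ^t·E[r] = 0.282679, running G = 7.355937
t=7: π = [0.3423, 0.2550, 0.4027], E[r] = 2.4027, γ^t·E[r] = 0.197871, running G = 7.553808
t=8: π = [0.3423, 0.2550, 0.4027], E[r] = 2.4027, γ^t·E[r] = 0.138510, running G = 7.692317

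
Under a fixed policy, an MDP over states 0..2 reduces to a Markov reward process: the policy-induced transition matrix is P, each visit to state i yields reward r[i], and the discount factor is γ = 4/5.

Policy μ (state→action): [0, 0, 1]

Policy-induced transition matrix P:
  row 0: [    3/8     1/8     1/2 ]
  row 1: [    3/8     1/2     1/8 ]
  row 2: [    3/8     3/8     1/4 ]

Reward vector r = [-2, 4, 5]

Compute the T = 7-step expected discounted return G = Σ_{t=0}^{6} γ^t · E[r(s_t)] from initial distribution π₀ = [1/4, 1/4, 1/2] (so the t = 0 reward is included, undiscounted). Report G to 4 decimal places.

G = 9.0411

t=0: π = [0.2500, 0.2500, 0.5000], E[r] = 3.0000, γ^t·E[r] = 3.000000, running G = 3.000000
t=1: π = [0.3750, 0.3438, 0.2813], E[r] = 2.0313, γ^t·E[r] = 1.625000, running G = 4.625000
t=2: π = [0.3750, 0.3242, 0.3008], E[r] = 2.0508, γ^t·E[r] = 1.312500, running G = 5.937500
t=3: π = [0.3750, 0.3218, 0.3032], E[r] = 2.0532, γ^t·E[r] = 1.051250, running G = 6.988750
t=4: π = [0.3750, 0.3215, 0.3035], E[r] = 2.0535, γ^t·E[r] = 0.841125, running G = 7.829875
t=5: π = [0.3750, 0.3214, 0.3036], E[r] = 2.0536, γ^t·E[r] = 0.672913, running G = 8.502788
t=6: π = [0.3750, 0.3214, 0.3036], E[r] = 2.0536, γ^t·E[r] = 0.538331, running G = 9.041119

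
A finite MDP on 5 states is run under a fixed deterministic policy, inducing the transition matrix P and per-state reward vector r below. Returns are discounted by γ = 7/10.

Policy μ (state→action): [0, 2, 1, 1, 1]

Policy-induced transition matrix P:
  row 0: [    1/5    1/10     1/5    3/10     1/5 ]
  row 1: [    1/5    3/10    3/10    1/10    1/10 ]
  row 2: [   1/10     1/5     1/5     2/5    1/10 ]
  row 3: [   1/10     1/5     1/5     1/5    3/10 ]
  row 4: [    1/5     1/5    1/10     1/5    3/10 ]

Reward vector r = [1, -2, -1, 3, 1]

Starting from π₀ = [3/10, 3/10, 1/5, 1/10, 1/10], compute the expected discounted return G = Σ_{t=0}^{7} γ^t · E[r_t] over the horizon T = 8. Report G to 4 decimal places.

G = 0.8702

t=0: π = [0.3000, 0.3000, 0.2000, 0.1000, 0.1000], E[r] = -0.1000, γ^t·E[r] = -0.100000, running G = -0.100000
t=1: π = [0.1700, 0.2000, 0.2200, 0.2400, 0.1700], E[r] = 0.4400, γ^t·E[r] = 0.308000, running G = 0.208000
t=2: π = [0.1540, 0.2030, 0.2030, 0.2410, 0.1990], E[r] = 0.4670, γ^t·E[r] = 0.228830, running G = 0.436830
t=3: π = [0.1556, 0.2049, 0.2004, 0.2357, 0.2034], E[r] = 0.4559, γ^t·E[r] = 0.156374, running G = 0.593204
t=4: π = [0.1564, 0.2049, 0.2002, 0.2352, 0.2034], E[r] = 0.4552, γ^t·E[r] = 0.109296, running G = 0.702500
t=5: π = [0.1565, 0.2049, 0.2002, 0.2352, 0.2033], E[r] = 0.4555, γ^t·E[r] = 0.076553, running G = 0.779052
t=6: π = [0.1565, 0.2048, 0.2002, 0.2352, 0.2034], E[r] = 0.4556, γ^t·E[r] = 0.053597, running G = 0.832649
t=7: π = [0.1565, 0.2048, 0.2001, 0.2352, 0.2034], E[r] = 0.4556, γ^t·E[r] = 0.037519, running G = 0.870168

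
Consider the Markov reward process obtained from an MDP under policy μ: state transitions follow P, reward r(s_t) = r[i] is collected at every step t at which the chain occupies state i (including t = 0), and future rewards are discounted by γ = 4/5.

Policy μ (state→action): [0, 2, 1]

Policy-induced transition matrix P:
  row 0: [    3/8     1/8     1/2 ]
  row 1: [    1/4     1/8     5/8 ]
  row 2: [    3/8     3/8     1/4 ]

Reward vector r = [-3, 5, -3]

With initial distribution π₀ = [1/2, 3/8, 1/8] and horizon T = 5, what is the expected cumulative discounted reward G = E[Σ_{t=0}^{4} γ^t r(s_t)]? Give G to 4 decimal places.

G = -3.1076

t=0: π = [0.5000, 0.3750, 0.1250], E[r] = 0.0000, γ^t·E[r] = 0.000000, running G = 0.000000
t=1: π = [0.3281, 0.1563, 0.5156], E[r] = -1.7500, γ^t·E[r] = -1.400000, running G = -1.400000
t=2: π = [0.3555, 0.2539, 0.3906], E[r] = -0.9688, γ^t·E[r] = -0.620000, running G = -2.020000
t=3: π = [0.3433, 0.2227, 0.4341], E[r] = -1.2188, γ^t·E[r] = -0.624000, running G = -2.644000
t=4: π = [0.3472, 0.2335, 0.4193], E[r] = -1.1318, γ^t·E[r] = -0.463600, running G = -3.107600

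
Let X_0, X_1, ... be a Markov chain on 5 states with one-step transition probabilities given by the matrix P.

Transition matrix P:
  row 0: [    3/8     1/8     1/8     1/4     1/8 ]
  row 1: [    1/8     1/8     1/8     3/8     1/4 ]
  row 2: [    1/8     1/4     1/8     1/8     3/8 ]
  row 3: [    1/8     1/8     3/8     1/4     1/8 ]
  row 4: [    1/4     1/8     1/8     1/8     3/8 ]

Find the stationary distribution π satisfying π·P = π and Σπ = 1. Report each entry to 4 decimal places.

Balance equations π_j = Σ_i π_i·P[i][j]:
  π_0 = 3/8·π_0 + 1/8·π_1 + 1/8·π_2 + 1/8·π_3 + 1/4·π_4
  π_1 = 1/8·π_0 + 1/8·π_1 + 1/4·π_2 + 1/8·π_3 + 1/8·π_4
  π_2 = 1/8·π_0 + 1/8·π_1 + 1/8·π_2 + 3/8·π_3 + 1/8·π_4
  π_3 = 1/4·π_0 + 3/8·π_1 + 1/8·π_2 + 1/4·π_3 + 1/8·π_4
  normalize: π_0 + π_1 + π_2 + π_3 + π_4 = 1
Solving the linear system gives exactly π = [133/638, 47/319, 57/319, 137/638, 80/319].

π = [0.2085, 0.1473, 0.1787, 0.2147, 0.2508]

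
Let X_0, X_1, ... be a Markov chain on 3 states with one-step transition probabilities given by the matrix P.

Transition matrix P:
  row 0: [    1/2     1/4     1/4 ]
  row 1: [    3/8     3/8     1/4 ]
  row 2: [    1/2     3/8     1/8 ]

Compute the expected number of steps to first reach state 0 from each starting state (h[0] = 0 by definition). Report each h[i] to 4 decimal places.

First-step conditioning: h[0] = 0; for i ≠ 0, h[i] = 1 + Σ_k P[i][k]·h[k].
  h[1] = 1 + 3/8·h[1] + 1/4·h[2]
  h[2] = 1 + 3/8·h[1] + 1/8·h[2]
Solving the 2×2 linear system over states ≠ 0 gives exactly h = [0, 72/29, 64/29] (h[0] = 0 is the target).

h = [0.0000, 2.4828, 2.2069]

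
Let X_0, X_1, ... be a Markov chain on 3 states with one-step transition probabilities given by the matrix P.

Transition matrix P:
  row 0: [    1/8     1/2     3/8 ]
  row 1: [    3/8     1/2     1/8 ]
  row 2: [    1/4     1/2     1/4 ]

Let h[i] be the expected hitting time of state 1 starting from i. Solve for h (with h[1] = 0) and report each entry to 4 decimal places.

h = [2.0000, 0.0000, 2.0000]

First-step conditioning: h[1] = 0; for i ≠ 1, h[i] = 1 + Σ_k P[i][k]·h[k].
  h[0] = 1 + 1/8·h[0] + 3/8·h[2]
  h[2] = 1 + 1/4·h[0] + 1/4·h[2]
Solving the 2×2 linear system over states ≠ 1 gives exactly h = [2, 0, 2] (h[1] = 0 is the target).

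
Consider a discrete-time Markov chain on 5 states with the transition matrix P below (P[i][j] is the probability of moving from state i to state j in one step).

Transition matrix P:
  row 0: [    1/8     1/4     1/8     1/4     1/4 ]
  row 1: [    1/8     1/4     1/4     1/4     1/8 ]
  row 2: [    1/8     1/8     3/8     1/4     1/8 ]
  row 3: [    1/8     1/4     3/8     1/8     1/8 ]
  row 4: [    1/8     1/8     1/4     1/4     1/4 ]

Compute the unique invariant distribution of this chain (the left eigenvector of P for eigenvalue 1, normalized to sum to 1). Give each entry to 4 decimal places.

Balance equations π_j = Σ_i π_i·P[i][j]:
  π_0 = 1/8·π_0 + 1/8·π_1 + 1/8·π_2 + 1/8·π_3 + 1/8·π_4
  π_1 = 1/4·π_0 + 1/4·π_1 + 1/8·π_2 + 1/4·π_3 + 1/8·π_4
  π_2 = 1/8·π_0 + 1/4·π_1 + 3/8·π_2 + 3/8·π_3 + 1/4·π_4
  π_3 = 1/4·π_0 + 1/4·π_1 + 1/4·π_2 + 1/8·π_3 + 1/4·π_4
  normalize: π_0 + π_1 + π_2 + π_3 + π_4 = 1
Solving the linear system gives exactly π = [1/8, 97/504, 151/504, 2/9, 9/56].

π = [0.1250, 0.1925, 0.2996, 0.2222, 0.1607]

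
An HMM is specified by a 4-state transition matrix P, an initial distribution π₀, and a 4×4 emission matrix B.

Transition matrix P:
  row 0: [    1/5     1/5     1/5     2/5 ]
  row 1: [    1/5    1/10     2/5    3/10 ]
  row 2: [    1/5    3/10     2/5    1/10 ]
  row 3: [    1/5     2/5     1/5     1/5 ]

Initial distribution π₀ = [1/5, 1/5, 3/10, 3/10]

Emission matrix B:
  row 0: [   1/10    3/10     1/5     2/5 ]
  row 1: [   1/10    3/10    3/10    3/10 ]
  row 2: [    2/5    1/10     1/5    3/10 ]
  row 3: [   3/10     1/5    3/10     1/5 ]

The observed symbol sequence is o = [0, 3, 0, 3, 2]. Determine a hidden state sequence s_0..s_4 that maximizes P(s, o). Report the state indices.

path = [2, 2, 2, 2, 1]

t=0: δ = [2.000e-02, 2.000e-02, 1.200e-01, 9.000e-02]  (obs o_0=0)
t=1: δ = [9.600e-03, 1.080e-02, 1.440e-02, 3.600e-03]  ψ = [2, 2, 2, 3]  (obs o_1=3)
t=2: δ = [2.880e-04, 4.320e-04, 2.304e-03, 1.152e-03]  ψ = [2, 2, 2, 0]  (obs o_2=0)
t=3: δ = [1.843e-04, 2.074e-04, 2.765e-04, 4.608e-05]  ψ = [2, 2, 2, 2]  (obs o_3=3)
t=4: δ = [1.106e-05, 2.488e-05, 2.212e-05, 2.212e-05]  ψ = [2, 2, 2, 0]  (obs o_4=2)
backtrack: best end state = 1; path = [2, 2, 2, 2, 1]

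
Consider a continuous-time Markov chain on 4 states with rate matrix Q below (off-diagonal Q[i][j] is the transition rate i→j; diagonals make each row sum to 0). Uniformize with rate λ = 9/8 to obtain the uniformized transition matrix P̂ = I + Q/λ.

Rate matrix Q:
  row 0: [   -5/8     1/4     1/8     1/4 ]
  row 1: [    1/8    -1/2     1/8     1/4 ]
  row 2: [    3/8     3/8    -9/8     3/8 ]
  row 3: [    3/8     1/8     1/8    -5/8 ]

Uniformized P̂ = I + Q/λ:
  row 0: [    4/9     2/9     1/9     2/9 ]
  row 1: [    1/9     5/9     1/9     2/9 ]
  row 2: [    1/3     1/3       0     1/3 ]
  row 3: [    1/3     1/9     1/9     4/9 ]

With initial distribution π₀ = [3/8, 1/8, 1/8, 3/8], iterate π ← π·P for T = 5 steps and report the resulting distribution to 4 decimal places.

t=0: π = [0.3750, 0.1250, 0.1250, 0.3750]
t=1: π = [0.3472, 0.2361, 0.0972, 0.3194]
t=2: π = [0.3194, 0.2762, 0.1003, 0.3040]
t=3: π = [0.3074, 0.2917, 0.1000, 0.3009]
t=4: π = [0.3027, 0.2971, 0.1000, 0.3002]
t=5: π = [0.3009, 0.2990, 0.1000, 0.3000]

π = [0.3009, 0.2990, 0.1000, 0.3000]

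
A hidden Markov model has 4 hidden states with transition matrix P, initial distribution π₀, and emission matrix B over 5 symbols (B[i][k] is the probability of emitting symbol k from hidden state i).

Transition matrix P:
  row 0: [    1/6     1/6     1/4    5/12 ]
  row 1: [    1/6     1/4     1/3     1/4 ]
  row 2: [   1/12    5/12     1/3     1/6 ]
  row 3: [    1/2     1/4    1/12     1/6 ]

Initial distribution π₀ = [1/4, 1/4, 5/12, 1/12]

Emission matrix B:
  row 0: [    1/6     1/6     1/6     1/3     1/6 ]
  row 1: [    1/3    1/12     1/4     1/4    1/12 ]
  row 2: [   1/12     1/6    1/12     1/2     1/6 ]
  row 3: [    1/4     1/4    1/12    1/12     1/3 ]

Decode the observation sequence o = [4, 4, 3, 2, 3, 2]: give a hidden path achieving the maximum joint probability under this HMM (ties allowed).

t=0: δ = [4.167e-02, 2.083e-02, 6.944e-02, 2.778e-02]  (obs o_0=4)
t=1: δ = [2.315e-03, 2.411e-03, 3.858e-03, 5.787e-03]  ψ = [3, 2, 2, 0]  (obs o_1=4)
t=2: δ = [9.645e-04, 4.019e-04, 6.430e-04, 8.038e-05]  ψ = [3, 2, 2, 0]  (obs o_2=3)
t=3: δ = [2.679e-05, 6.698e-05, 2.009e-05, 3.349e-05]  ψ = [0, 2, 0, 0]  (obs o_3=2)
t=4: δ = [5.582e-06, 4.186e-06, 1.116e-05, 1.395e-06]  ψ = [3, 1, 1, 1]  (obs o_4=3)
t=5: δ = [1.550e-07, 1.163e-06, 3.101e-07, 1.938e-07]  ψ = [0, 2, 2, 0]  (obs o_5=2)
backtrack: best end state = 1; path = [2, 2, 2, 1, 2, 1]

path = [2, 2, 2, 1, 2, 1]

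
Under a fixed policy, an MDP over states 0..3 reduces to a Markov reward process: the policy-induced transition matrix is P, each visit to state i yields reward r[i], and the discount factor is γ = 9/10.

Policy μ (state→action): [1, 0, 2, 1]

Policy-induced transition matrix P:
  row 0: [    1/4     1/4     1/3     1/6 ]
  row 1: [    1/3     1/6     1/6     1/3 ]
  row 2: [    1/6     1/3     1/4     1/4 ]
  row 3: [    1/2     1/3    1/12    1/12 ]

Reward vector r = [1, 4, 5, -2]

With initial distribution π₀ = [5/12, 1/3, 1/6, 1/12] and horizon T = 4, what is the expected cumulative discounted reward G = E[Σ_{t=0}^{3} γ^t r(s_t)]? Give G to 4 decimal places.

G = 7.3614

t=0: π = [0.4167, 0.3333, 0.1667, 0.0833], E[r] = 2.4167, γ^t·E[r] = 2.416667, running G = 2.416667
t=1: π = [0.2847, 0.2431, 0.2431, 0.2292], E[r] = 2.0139, γ^t·E[r] = 1.812500, running G = 4.229167
t=2: π = [0.3073, 0.2691, 0.2153, 0.2083], E[r] = 2.0434, γ^t·E[r] = 1.655156, running G = 5.884323
t=3: π = [0.3066, 0.2629, 0.2185, 0.2121], E[r] = 2.0262, γ^t·E[r] = 1.477090, running G = 7.361413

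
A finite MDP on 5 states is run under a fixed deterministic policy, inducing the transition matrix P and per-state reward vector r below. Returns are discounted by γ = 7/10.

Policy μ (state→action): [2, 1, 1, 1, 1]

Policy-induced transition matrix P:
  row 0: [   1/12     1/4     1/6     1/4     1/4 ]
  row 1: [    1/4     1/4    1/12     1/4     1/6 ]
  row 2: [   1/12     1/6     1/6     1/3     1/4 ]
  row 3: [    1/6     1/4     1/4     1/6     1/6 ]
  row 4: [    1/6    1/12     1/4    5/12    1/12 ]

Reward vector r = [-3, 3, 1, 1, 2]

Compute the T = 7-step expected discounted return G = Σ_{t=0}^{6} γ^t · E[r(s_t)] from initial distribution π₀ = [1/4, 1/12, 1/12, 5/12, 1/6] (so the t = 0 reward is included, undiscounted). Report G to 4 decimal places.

G = 2.3672

t=0: π = [0.2500, 0.0833, 0.0833, 0.4167, 0.1667], E[r] = 0.3333, γ^t·E[r] = 0.333333, running G = 0.333333
t=1: π = [0.1458, 0.2153, 0.2083, 0.2500, 0.1806], E[r] = 1.0278, γ^t·E[r] = 0.719444, running G = 1.052778
t=2: π = [0.1551, 0.2025, 0.1846, 0.2766, 0.1811], E[r] = 0.9659, γ^t·E[r] = 0.473270, running G = 1.526047
t=3: π = [0.1552, 0.2044, 0.1879, 0.2725, 0.1799], E[r] = 0.9678, γ^t·E[r] = 0.331950, running G = 1.857998
t=4: π = [0.1551, 0.2044, 0.1873, 0.2729, 0.1803], E[r] = 0.9686, γ^t·E[r] = 0.232554, running G = 2.090552
t=5: π = [0.1552, 0.2043, 0.1874, 0.2729, 0.1802], E[r] = 0.9682, γ^t·E[r] = 0.162730, running G = 2.253282
t=6: π = [0.1551, 0.2044, 0.1874, 0.2729, 0.1802], E[r] = 0.9683, γ^t·E[r] = 0.113921, running G = 2.367203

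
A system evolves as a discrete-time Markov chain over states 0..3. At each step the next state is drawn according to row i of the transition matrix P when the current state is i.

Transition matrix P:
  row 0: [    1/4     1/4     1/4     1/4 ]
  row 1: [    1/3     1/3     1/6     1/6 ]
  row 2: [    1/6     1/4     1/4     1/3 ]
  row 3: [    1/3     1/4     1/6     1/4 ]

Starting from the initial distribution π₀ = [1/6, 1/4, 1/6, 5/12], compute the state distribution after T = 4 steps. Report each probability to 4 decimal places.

t=0: π = [0.1667, 0.2500, 0.1667, 0.4167]
t=1: π = [0.2917, 0.2708, 0.1944, 0.2431]
t=2: π = [0.2766, 0.2726, 0.2072, 0.2436]
t=3: π = [0.2758, 0.2727, 0.2070, 0.2446]
t=4: π = [0.2759, 0.2727, 0.2069, 0.2445]

π = [0.2759, 0.2727, 0.2069, 0.2445]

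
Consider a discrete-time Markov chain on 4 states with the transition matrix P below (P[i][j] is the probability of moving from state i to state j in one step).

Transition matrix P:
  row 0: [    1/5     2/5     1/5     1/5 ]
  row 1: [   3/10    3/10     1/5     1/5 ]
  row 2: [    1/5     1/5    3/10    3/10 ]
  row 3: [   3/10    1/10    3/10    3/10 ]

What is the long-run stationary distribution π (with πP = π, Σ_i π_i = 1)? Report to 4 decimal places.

Balance equations π_j = Σ_i π_i·P[i][j]:
  π_0 = 1/5·π_0 + 3/10·π_1 + 1/5·π_2 + 3/10·π_3
  π_1 = 2/5·π_0 + 3/10·π_1 + 1/5·π_2 + 1/10·π_3
  π_2 = 1/5·π_0 + 1/5·π_1 + 3/10·π_2 + 3/10·π_3
  normalize: π_0 + π_1 + π_2 + π_3 = 1
Solving the linear system gives exactly π = [1/4, 1/4, 1/4, 1/4].

π = [0.2500, 0.2500, 0.2500, 0.2500]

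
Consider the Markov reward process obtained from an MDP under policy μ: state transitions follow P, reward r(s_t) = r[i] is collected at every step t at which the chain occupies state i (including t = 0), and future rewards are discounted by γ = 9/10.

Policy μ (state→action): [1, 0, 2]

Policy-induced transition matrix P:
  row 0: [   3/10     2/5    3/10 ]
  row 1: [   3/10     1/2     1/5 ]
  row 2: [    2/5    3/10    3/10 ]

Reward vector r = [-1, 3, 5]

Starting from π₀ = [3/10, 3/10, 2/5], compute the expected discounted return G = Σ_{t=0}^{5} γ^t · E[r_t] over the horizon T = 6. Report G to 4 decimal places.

t=0: π = [0.3000, 0.3000, 0.4000], E[r] = 2.6000, γ^t·E[r] = 2.600000, running G = 2.600000
t=1: π = [0.3400, 0.3900, 0.2700], E[r] = 2.1800, γ^t·E[r] = 1.962000, running G = 4.562000
t=2: π = [0.3270, 0.4120, 0.2610], E[r] = 2.2140, γ^t·E[r] = 1.793340, running G = 6.355340
t=3: π = [0.3261, 0.4151, 0.2588], E[r] = 2.2132, γ^t·E[r] = 1.613423, running G = 7.968763
t=4: π = [0.3259, 0.4156, 0.2585], E[r] = 2.2135, γ^t·E[r] = 1.452251, running G = 9.421014
t=5: π = [0.3258, 0.4157, 0.2584], E[r] = 2.2135, γ^t·E[r] = 1.307037, running G = 10.728051

G = 10.7281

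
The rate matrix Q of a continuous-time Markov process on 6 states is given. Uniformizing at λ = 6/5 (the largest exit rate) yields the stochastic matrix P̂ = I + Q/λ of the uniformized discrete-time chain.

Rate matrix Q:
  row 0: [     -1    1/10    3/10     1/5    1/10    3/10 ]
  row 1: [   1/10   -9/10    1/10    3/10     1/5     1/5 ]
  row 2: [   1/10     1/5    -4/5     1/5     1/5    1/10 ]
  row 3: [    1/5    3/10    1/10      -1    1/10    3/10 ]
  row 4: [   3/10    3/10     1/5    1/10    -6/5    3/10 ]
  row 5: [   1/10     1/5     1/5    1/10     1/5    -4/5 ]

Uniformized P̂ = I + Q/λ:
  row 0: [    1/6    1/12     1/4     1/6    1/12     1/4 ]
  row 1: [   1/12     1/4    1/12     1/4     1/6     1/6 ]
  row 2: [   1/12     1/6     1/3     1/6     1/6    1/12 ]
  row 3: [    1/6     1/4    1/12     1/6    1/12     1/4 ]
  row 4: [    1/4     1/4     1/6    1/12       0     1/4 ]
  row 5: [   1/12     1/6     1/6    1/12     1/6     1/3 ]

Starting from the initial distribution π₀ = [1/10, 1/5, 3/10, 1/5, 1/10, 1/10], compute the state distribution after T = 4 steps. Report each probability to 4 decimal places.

t=0: π = [0.1000, 0.2000, 0.3000, 0.2000, 0.1000, 0.1000]
t=1: π = [0.1250, 0.2000, 0.1917, 0.1667, 0.1250, 0.1917]
t=2: π = [0.1285, 0.1972, 0.1785, 0.1569, 0.1215, 0.2174]
t=3: π = [0.1274, 0.1956, 0.1776, 0.1549, 0.1226, 0.2219]
t=4: π = [0.1273, 0.1955, 0.1777, 0.1543, 0.1227, 0.2226]

π = [0.1273, 0.1955, 0.1777, 0.1543, 0.1227, 0.2226]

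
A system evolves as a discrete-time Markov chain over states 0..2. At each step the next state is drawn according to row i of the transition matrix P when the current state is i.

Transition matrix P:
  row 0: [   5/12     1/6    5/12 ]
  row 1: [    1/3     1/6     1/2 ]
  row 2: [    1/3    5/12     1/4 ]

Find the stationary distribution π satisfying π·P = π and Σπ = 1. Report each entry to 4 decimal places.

π = [0.3636, 0.2606, 0.3758]

Balance equations π_j = Σ_i π_i·P[i][j]:
  π_0 = 5/12·π_0 + 1/3·π_1 + 1/3·π_2
  π_1 = 1/6·π_0 + 1/6·π_1 + 5/12·π_2
  normalize: π_0 + π_1 + π_2 = 1
Solving the linear system gives exactly π = [4/11, 43/165, 62/165].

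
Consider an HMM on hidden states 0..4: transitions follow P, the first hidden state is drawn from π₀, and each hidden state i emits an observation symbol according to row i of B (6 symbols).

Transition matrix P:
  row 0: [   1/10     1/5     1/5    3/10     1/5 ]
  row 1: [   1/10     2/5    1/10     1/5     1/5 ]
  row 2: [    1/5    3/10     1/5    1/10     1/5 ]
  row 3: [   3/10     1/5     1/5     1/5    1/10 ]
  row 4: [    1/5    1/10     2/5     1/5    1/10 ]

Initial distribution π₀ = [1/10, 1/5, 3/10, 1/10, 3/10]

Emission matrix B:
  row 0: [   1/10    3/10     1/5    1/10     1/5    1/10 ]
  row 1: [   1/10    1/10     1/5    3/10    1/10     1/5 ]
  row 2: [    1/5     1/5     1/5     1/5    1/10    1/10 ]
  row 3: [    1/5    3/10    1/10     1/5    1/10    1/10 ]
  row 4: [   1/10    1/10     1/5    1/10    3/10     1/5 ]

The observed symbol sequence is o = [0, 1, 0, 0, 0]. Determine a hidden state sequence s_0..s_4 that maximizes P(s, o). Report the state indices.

t=0: δ = [1.000e-02, 2.000e-02, 6.000e-02, 2.000e-02, 3.000e-02]  (obs o_0=0)
t=1: δ = [3.600e-03, 1.800e-03, 2.400e-03, 1.800e-03, 1.200e-03]  ψ = [2, 2, 2, 2, 2]  (obs o_1=1)
t=2: δ = [5.400e-05, 7.200e-05, 1.440e-04, 2.160e-04, 7.200e-05]  ψ = [3, 0, 0, 0, 0]  (obs o_2=0)
t=3: δ = [6.480e-06, 4.320e-06, 8.640e-06, 8.640e-06, 2.880e-06]  ψ = [3, 2, 3, 3, 2]  (obs o_3=0)
t=4: δ = [2.592e-07, 2.592e-07, 3.456e-07, 3.888e-07, 1.728e-07]  ψ = [3, 2, 2, 0, 2]  (obs o_4=0)
backtrack: best end state = 3; path = [2, 0, 3, 0, 3]

path = [2, 0, 3, 0, 3]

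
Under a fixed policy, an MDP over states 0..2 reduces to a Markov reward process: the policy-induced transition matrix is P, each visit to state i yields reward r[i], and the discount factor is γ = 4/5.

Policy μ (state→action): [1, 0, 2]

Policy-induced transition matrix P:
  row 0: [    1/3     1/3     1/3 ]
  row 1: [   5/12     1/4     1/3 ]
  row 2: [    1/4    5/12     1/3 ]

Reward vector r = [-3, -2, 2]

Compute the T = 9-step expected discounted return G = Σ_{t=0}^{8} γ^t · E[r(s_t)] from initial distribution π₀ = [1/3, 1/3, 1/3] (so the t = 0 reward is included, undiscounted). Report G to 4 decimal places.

G = -4.3289

t=0: π = [0.3333, 0.3333, 0.3333], E[r] = -1.0000, γ^t·E[r] = -1.000000, running G = -1.000000
t=1: π = [0.3333, 0.3333, 0.3333], E[r] = -1.0000, γ^t·E[r] = -0.800000, running G = -1.800000
t=2: π = [0.3333, 0.3333, 0.3333], E[r] = -1.0000, γ^t·E[r] = -0.640000, running G = -2.440000
t=3: π = [0.3333, 0.3333, 0.3333], E[r] = -1.0000, γ^t·E[r] = -0.512000, running G = -2.952000
t=4: π = [0.3333, 0.3333, 0.3333], E[r] = -1.0000, γ^t·E[r] = -0.409600, running G = -3.361600
t=5: π = [0.3333, 0.3333, 0.3333], E[r] = -1.0000, γ^t·E[r] = -0.327680, running G = -3.689280
t=6: π = [0.3333, 0.3333, 0.3333], E[r] = -1.0000, γ^t·E[r] = -0.262144, running G = -3.951424
t=7: π = [0.3333, 0.3333, 0.3333], E[r] = -1.0000, γ^t·E[r] = -0.209715, running G = -4.161139
t=8: π = [0.3333, 0.3333, 0.3333], E[r] = -1.0000, γ^t·E[r] = -0.167772, running G = -4.328911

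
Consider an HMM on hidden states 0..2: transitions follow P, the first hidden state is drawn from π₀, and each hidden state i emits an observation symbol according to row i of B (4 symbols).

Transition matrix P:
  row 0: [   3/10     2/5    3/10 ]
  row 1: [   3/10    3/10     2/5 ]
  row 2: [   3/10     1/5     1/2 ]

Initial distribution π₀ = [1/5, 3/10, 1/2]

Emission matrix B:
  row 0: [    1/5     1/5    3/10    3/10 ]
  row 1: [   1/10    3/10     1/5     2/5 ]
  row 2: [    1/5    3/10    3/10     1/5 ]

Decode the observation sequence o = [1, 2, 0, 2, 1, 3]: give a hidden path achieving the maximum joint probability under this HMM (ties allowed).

path = [2, 2, 2, 2, 2, 2]

t=0: δ = [4.000e-02, 9.000e-02, 1.500e-01]  (obs o_0=1)
t=1: δ = [1.350e-02, 6.000e-03, 2.250e-02]  ψ = [2, 2, 2]  (obs o_1=2)
t=2: δ = [1.350e-03, 5.400e-04, 2.250e-03]  ψ = [2, 0, 2]  (obs o_2=0)
t=3: δ = [2.025e-04, 1.080e-04, 3.375e-04]  ψ = [2, 0, 2]  (obs o_3=2)
t=4: δ = [2.025e-05, 2.430e-05, 5.062e-05]  ψ = [2, 0, 2]  (obs o_4=1)
t=5: δ = [4.556e-06, 4.050e-06, 5.063e-06]  ψ = [2, 2, 2]  (obs o_5=3)
backtrack: best end state = 2; path = [2, 2, 2, 2, 2, 2]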